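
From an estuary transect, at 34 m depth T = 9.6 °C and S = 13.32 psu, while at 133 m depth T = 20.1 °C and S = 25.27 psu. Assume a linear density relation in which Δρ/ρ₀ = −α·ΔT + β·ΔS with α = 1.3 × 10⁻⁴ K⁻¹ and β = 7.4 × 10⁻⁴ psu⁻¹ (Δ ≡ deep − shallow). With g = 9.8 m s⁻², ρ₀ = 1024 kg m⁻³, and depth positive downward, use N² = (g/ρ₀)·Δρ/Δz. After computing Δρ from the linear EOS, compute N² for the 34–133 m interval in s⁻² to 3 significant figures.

7.40 × 10⁻⁴ s⁻²

ΔT = +10.5 K, ΔS = +11.95 psu (deep − shallow).
Δρ/ρ₀ = −αΔT + βΔS = -1.365 × 10⁻³ + 8.843 × 10⁻³ = 7.478 × 10⁻³, so Δρ ≈ 7.657 kg m⁻³.
N² = (g/ρ₀)·Δρ/Δz = g·(Δρ/ρ₀)/Δz = 9.8 × 7.478 × 10⁻³ / 99 = 7.4025 × 10⁻⁴ s⁻² ≈ 7.40 × 10⁻⁴ s⁻².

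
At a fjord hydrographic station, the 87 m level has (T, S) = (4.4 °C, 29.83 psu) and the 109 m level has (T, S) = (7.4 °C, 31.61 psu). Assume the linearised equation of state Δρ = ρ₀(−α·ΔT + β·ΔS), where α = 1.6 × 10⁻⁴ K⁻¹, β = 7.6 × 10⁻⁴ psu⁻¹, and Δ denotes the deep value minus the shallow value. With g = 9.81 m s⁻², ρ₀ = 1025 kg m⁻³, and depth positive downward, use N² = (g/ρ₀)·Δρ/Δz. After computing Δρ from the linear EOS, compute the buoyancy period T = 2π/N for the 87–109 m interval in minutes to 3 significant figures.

ΔT = +3.0 K, ΔS = +1.78 psu (deep − shallow).
Δρ/ρ₀ = −αΔT + βΔS = -4.80 × 10⁻⁴ + 1.3528 × 10⁻³ = 8.728 × 10⁻⁴, so Δρ ≈ 0.8946 kg m⁻³.
N² = (g/ρ₀)·Δρ/Δz = g·(Δρ/ρ₀)/Δz = 9.81 × 8.728 × 10⁻⁴ / 22 = 3.8919 × 10⁻⁴ s⁻².
N = √(3.8919 × 10⁻⁴) = 0.019728 rad s⁻¹ → T = 2π/N = 318.49 s = 5.3082 min ≈ 5.31 min.

5.31 min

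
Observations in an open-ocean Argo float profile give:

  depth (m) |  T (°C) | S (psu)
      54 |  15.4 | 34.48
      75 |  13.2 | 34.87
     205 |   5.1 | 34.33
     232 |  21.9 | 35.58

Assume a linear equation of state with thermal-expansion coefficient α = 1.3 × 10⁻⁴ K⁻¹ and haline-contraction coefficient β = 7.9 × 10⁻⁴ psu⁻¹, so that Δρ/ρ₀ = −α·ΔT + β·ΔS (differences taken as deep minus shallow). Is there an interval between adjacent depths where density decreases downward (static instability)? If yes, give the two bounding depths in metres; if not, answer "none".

Evaluate Δρ/ρ₀ = −αΔT + βΔS across each adjacent pair:
  54–75 m: −αΔT+βΔS = −(1.3 × 10⁻⁴)(-2.2)+(7.9 × 10⁻⁴)(+0.39) = 5.9 × 10⁻⁴ → stable
  75–205 m: −αΔT+βΔS = −(1.3 × 10⁻⁴)(-8.1)+(7.9 × 10⁻⁴)(-0.54) = 6.3 × 10⁻⁴ → stable
  205–232 m: −αΔT+βΔS = −(1.3 × 10⁻⁴)(+16.8)+(7.9 × 10⁻⁴)(+1.25) = -1.2 × 10⁻³ → UNSTABLE
The 205–232 m interval has Δρ < 0: lighter water underlies denser water.

205–232 m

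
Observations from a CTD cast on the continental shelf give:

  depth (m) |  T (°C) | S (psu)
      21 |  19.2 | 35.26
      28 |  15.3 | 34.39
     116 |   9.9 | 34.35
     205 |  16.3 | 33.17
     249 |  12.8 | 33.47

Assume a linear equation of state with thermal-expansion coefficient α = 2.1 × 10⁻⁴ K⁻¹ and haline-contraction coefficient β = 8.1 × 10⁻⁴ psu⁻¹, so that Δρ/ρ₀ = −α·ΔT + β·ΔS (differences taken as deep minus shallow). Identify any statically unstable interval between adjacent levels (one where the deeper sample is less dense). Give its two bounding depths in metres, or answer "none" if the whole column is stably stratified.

116–205 m

Evaluate Δρ/ρ₀ = −αΔT + βΔS across each adjacent pair:
  21–28 m: −αΔT+βΔS = −(2.1 × 10⁻⁴)(-3.9)+(8.1 × 10⁻⁴)(-0.87) = 1.1 × 10⁻⁴ → stable
  28–116 m: −αΔT+βΔS = −(2.1 × 10⁻⁴)(-5.4)+(8.1 × 10⁻⁴)(-0.04) = 1.1 × 10⁻³ → stable
  116–205 m: −αΔT+βΔS = −(2.1 × 10⁻⁴)(+6.4)+(8.1 × 10⁻⁴)(-1.18) = -2.3 × 10⁻³ → UNSTABLE
  205–249 m: −αΔT+βΔS = −(2.1 × 10⁻⁴)(-3.5)+(8.1 × 10⁻⁴)(+0.30) = 9.8 × 10⁻⁴ → stable
The 116–205 m interval has Δρ < 0: lighter water underlies denser water.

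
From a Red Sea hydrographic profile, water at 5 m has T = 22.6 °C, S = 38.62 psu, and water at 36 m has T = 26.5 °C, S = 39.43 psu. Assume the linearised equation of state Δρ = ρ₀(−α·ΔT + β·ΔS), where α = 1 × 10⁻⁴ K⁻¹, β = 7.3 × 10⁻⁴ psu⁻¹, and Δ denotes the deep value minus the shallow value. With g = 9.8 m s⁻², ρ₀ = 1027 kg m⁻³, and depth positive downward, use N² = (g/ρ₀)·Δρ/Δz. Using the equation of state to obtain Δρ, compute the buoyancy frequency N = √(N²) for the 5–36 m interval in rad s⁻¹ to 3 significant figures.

7.98 × 10⁻³ rad s⁻¹

ΔT = +3.9 K, ΔS = +0.81 psu (deep − shallow).
Δρ/ρ₀ = −αΔT + βΔS = -3.90 × 10⁻⁴ + 5.913 × 10⁻⁴ = 2.013 × 10⁻⁴, so Δρ ≈ 0.2067 kg m⁻³.
N² = (g/ρ₀)·Δρ/Δz = g·(Δρ/ρ₀)/Δz = 9.8 × 2.013 × 10⁻⁴ / 31 = 6.3637 × 10⁻⁵ s⁻².
N = √(6.3637 × 10⁻⁵) = 7.9773 × 10⁻³ rad s⁻¹ ≈ 7.98 × 10⁻³ rad s⁻¹.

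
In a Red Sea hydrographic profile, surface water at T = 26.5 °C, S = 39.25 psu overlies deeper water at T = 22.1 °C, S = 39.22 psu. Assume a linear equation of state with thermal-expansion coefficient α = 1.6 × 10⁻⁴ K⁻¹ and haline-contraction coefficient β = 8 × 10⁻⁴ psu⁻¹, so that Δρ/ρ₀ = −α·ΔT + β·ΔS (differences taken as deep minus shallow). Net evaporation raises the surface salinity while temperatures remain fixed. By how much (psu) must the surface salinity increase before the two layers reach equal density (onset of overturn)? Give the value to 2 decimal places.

0.85 psu

Neutral buoyancy requires −α(T_deep − T_surf) + β(S_deep − S_surf′) = 0.
S_surf′ = S_deep − (α/β)·ΔT = 39.22 − (1.6 × 10⁻⁴/8 × 10⁻⁴)·(-4.4) = 40.1000 psu.
Increase required: 40.1000 − 39.25 = 0.8500 psu.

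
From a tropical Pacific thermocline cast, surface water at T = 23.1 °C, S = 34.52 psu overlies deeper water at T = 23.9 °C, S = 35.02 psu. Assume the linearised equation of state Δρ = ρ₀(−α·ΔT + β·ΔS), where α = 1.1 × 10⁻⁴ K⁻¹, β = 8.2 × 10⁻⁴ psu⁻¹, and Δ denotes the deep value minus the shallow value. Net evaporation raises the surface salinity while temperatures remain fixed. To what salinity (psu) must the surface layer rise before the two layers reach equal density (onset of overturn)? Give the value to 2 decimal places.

Neutral buoyancy requires −α(T_deep − T_surf) + β(S_deep − S_surf′) = 0.
S_surf′ = S_deep − (α/β)·ΔT = 35.02 − (1.1 × 10⁻⁴/8.2 × 10⁻⁴)·(+0.8) = 34.9127 psu.
Increase required: 34.9127 − 34.52 = 0.3927 psu.

34.91 psu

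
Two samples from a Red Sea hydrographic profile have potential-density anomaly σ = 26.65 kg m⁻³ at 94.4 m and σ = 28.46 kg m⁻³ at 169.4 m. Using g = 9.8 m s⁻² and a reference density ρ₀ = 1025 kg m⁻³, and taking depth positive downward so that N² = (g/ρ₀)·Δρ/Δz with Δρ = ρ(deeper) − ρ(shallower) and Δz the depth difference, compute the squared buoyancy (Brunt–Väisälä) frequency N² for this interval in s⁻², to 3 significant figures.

2.31 × 10⁻⁴ s⁻²

Δρ = 1028.46 − 1026.65 = 1.81 kg m⁻³ over Δz = 169.4 − 94.4 = 75 m.
N² = (9.8/1025) × (1.81/75) = 2.3074 × 10⁻⁴ s⁻² ≈ 2.31 × 10⁻⁴ s⁻².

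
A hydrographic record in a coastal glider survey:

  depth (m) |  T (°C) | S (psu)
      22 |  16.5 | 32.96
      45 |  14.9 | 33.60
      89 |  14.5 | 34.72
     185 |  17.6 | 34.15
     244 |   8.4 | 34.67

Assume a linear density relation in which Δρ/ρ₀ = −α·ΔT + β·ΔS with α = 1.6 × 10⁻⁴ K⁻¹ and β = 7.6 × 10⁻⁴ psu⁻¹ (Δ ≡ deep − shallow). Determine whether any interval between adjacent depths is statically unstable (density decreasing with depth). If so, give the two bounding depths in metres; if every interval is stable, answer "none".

Evaluate Δρ/ρ₀ = −αΔT + βΔS across each adjacent pair:
  22–45 m: −αΔT+βΔS = −(1.6 × 10⁻⁴)(-1.6)+(7.6 × 10⁻⁴)(+0.64) = 7.4 × 10⁻⁴ → stable
  45–89 m: −αΔT+βΔS = −(1.6 × 10⁻⁴)(-0.4)+(7.6 × 10⁻⁴)(+1.12) = 9.2 × 10⁻⁴ → stable
  89–185 m: −αΔT+βΔS = −(1.6 × 10⁻⁴)(+3.1)+(7.6 × 10⁻⁴)(-0.57) = -9.3 × 10⁻⁴ → UNSTABLE
  185–244 m: −αΔT+βΔS = −(1.6 × 10⁻⁴)(-9.2)+(7.6 × 10⁻⁴)(+0.52) = 1.9 × 10⁻³ → stable
The 89–185 m interval has Δρ < 0: lighter water underlies denser water.

89–185 m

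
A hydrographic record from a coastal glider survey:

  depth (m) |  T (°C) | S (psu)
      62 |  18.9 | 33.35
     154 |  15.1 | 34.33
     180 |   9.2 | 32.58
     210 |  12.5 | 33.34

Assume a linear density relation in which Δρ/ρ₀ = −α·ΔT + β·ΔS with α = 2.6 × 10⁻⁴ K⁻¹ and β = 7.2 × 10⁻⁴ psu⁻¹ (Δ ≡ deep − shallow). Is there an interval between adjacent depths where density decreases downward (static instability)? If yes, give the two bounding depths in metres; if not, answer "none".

Evaluate Δρ/ρ₀ = −αΔT + βΔS across each adjacent pair:
  62–154 m: −αΔT+βΔS = −(2.6 × 10⁻⁴)(-3.8)+(7.2 × 10⁻⁴)(+0.98) = 1.7 × 10⁻³ → stable
  154–180 m: −αΔT+βΔS = −(2.6 × 10⁻⁴)(-5.9)+(7.2 × 10⁻⁴)(-1.75) = 2.7 × 10⁻⁴ → stable
  180–210 m: −αΔT+βΔS = −(2.6 × 10⁻⁴)(+3.3)+(7.2 × 10⁻⁴)(+0.76) = -3.1 × 10⁻⁴ → UNSTABLE
The 180–210 m interval has Δρ < 0: lighter water underlies denser water.

180–210 m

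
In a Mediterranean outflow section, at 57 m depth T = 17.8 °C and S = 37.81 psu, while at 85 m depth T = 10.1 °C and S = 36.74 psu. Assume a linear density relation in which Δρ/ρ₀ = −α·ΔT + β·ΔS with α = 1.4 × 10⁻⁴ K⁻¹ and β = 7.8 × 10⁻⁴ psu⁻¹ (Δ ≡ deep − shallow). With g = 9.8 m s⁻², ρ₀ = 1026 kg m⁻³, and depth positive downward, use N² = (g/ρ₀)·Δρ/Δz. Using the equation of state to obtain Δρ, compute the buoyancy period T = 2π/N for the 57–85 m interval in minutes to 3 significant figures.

11.3 min

ΔT = -7.7 K, ΔS = -1.07 psu (deep − shallow).
Δρ/ρ₀ = −αΔT + βΔS = 1.078 × 10⁻³ − 8.346 × 10⁻⁴ = 2.434 × 10⁻⁴, so Δρ ≈ 0.2497 kg m⁻³.
N² = (g/ρ₀)·Δρ/Δz = g·(Δρ/ρ₀)/Δz = 9.8 × 2.434 × 10⁻⁴ / 28 = 8.5190 × 10⁻⁵ s⁻².
N = √(8.5190 × 10⁻⁵) = 9.2298 × 10⁻³ rad s⁻¹ → T = 2π/N = 680.75 s = 11.346 min ≈ 11.3 min.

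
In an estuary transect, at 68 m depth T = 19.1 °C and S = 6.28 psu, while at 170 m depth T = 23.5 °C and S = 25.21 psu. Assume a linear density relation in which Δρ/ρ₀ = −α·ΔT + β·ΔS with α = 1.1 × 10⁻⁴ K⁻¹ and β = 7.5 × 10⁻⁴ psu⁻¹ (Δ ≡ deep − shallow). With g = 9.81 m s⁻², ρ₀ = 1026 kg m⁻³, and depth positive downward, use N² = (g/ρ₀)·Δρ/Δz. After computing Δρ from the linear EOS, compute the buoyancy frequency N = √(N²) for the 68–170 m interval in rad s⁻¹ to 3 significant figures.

0.0363 rad s⁻¹

ΔT = +4.4 K, ΔS = +18.93 psu (deep − shallow).
Δρ/ρ₀ = −αΔT + βΔS = -4.84 × 10⁻⁴ + 0.0141975 = 0.0137135, so Δρ ≈ 14.07 kg m⁻³.
N² = (g/ρ₀)·Δρ/Δz = g·(Δρ/ρ₀)/Δz = 9.81 × 0.0137135 / 102 = 1.3189 × 10⁻³ s⁻².
N = √(1.3189 × 10⁻³) = 0.036317 rad s⁻¹ ≈ 0.0363 rad s⁻¹.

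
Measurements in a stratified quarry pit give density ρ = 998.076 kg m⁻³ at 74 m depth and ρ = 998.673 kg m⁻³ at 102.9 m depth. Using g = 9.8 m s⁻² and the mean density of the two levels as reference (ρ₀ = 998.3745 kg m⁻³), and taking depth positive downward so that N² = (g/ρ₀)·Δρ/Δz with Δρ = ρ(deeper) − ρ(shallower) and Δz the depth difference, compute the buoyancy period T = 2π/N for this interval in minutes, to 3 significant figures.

7.35 min

Δρ = 998.673 − 998.076 = 0.597 kg m⁻³ over Δz = 102.9 − 74 = 28.9 m.
N² = (9.8/998.3745) × (0.597/28.9) = 2.0277 × 10⁻⁴ s⁻².
N = √(2.0277 × 10⁻⁴) = 0.014240 rad s⁻¹, so T = 2π/N = 441.23 s = 7.3538 min ≈ 7.35 min.
N² > 0, so the interval is statically stable.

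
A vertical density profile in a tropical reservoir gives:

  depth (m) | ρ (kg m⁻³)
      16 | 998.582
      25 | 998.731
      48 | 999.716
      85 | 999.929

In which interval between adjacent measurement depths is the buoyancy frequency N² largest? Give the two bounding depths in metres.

25–48 m

Compute the density gradient over each adjacent pair:
  16–25 m: Δρ/Δz = 0.149/9 = 0.017 kg m⁻⁴
  25–48 m: Δρ/Δz = 0.985/23 = 0.043 kg m⁻⁴
  48–85 m: Δρ/Δz = 0.213/37 = 5.8 × 10⁻³ kg m⁻⁴
The largest gradient is in the 25–48 m interval — the pycnocline.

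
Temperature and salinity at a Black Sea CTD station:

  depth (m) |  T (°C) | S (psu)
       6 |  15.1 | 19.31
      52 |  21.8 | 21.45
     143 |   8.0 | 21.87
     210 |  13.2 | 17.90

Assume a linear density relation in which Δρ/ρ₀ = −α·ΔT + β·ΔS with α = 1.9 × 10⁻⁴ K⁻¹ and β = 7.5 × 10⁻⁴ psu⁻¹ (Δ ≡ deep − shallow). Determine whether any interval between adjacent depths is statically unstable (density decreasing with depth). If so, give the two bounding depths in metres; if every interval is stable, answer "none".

Evaluate Δρ/ρ₀ = −αΔT + βΔS across each adjacent pair:
  6–52 m: −αΔT+βΔS = −(1.9 × 10⁻⁴)(+6.7)+(7.5 × 10⁻⁴)(+2.14) = 3.3 × 10⁻⁴ → stable
  52–143 m: −αΔT+βΔS = −(1.9 × 10⁻⁴)(-13.8)+(7.5 × 10⁻⁴)(+0.42) = 2.9 × 10⁻³ → stable
  143–210 m: −αΔT+βΔS = −(1.9 × 10⁻⁴)(+5.2)+(7.5 × 10⁻⁴)(-3.97) = -4.0 × 10⁻³ → UNSTABLE
The 143–210 m interval has Δρ < 0: lighter water underlies denser water.

143–210 m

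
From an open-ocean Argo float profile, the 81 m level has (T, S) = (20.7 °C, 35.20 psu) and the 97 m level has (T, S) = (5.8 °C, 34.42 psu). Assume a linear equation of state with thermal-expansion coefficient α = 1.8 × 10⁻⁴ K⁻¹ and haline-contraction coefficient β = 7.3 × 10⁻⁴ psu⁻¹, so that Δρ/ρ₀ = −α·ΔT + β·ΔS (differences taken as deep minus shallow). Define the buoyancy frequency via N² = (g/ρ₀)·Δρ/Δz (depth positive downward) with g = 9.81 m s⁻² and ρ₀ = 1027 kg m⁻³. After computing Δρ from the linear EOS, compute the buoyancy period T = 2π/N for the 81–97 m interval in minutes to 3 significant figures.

2.91 min

ΔT = -14.9 K, ΔS = -0.78 psu (deep − shallow).
Δρ/ρ₀ = −αΔT + βΔS = 2.682 × 10⁻³ − 5.694 × 10⁻⁴ = 2.1126 × 10⁻³, so Δρ ≈ 2.170 kg m⁻³.
N² = (g/ρ₀)·Δρ/Δz = g·(Δρ/ρ₀)/Δz = 9.81 × 2.1126 × 10⁻³ / 16 = 1.2953 × 10⁻³ s⁻².
N = √(1.2953 × 10⁻³) = 0.035990 rad s⁻¹ → T = 2π/N = 174.58 s = 2.9097 min ≈ 2.91 min.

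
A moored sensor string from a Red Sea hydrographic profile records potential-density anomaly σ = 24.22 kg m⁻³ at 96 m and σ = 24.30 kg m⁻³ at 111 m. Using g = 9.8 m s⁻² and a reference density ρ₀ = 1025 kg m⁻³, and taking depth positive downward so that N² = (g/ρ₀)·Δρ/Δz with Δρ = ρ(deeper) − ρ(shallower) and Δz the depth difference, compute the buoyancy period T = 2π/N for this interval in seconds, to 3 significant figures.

880 s

Δρ = 1024.30 − 1024.22 = 0.08 kg m⁻³ over Δz = 111 − 96 = 15 m.
N² = (9.8/1025) × (0.08/15) = 5.0992 × 10⁻⁵ s⁻².
N = √(5.0992 × 10⁻⁵) = 7.1409 × 10⁻³ rad s⁻¹, so T = 2π/N = 879.89 s ≈ 880 s.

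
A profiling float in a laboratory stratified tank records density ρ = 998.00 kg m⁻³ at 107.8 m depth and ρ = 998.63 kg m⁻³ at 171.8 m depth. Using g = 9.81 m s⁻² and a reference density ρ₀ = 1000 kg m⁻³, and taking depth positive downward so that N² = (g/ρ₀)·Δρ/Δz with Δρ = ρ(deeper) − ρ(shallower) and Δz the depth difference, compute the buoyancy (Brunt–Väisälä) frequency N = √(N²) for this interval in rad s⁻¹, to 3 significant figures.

Δρ = 998.63 − 998.00 = 0.63 kg m⁻³ over Δz = 171.8 − 107.8 = 64 m.
N² = (9.81/1000) × (0.63/64) = 9.6567 × 10⁻⁵ s⁻².
N = √(9.6567 × 10⁻⁵) = 9.8269 × 10⁻³ rad s⁻¹ ≈ 9.83 × 10⁻³ rad s⁻¹.

9.83 × 10⁻³ rad s⁻¹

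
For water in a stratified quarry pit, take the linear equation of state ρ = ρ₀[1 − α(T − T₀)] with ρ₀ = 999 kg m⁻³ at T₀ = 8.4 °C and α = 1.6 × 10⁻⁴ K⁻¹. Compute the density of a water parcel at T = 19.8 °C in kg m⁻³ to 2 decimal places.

997.18 kg m⁻³

T − T₀ = +11.4 K.
Bracket = 1 − α·(+11.4) = 1 + (-1.824 × 10⁻³) = 0.9981760.
ρ = 999 × 0.9981760 = 997.18 kg m⁻³.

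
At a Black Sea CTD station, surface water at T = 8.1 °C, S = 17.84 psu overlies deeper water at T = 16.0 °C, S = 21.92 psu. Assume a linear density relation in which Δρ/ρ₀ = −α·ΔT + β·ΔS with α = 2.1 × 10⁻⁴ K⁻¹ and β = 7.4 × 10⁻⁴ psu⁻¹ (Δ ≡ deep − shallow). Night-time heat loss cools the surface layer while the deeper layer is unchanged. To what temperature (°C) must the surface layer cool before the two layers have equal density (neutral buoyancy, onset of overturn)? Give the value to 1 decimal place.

Neutral buoyancy requires Δρ = 0, i.e. −α(T_deep − T_surf′) + β(S_deep − S_surf) = 0.
T_surf′ = T_deep − (β/α)·ΔS = 16.0 − (7.4 × 10⁻⁴/2.1 × 10⁻⁴)·(+4.08) = 1.623 °C.
Cooling required: 8.1 − (1.623) = 6.477 °C.

1.6 °C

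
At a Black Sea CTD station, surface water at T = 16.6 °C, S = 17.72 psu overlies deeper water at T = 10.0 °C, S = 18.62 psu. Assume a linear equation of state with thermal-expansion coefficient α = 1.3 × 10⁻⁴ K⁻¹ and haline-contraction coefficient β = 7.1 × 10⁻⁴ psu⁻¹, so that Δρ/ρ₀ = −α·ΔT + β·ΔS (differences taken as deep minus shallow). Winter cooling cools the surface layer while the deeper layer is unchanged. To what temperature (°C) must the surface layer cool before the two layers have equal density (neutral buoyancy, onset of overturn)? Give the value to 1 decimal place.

5.1 °C

Neutral buoyancy requires Δρ = 0, i.e. −α(T_deep − T_surf′) + β(S_deep − S_surf) = 0.
T_surf′ = T_deep − (β/α)·ΔS = 10.0 − (7.1 × 10⁻⁴/1.3 × 10⁻⁴)·(+0.90) = 5.085 °C.
Cooling required: 16.6 − (5.085) = 11.515 °C.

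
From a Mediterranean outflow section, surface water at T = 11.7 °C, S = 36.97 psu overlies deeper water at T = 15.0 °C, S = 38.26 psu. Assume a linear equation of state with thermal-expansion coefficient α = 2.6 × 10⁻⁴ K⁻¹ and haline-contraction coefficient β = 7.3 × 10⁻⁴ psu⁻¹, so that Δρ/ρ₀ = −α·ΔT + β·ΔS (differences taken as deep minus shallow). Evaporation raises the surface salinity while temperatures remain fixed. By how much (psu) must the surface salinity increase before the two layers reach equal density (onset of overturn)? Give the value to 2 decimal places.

Neutral buoyancy requires −α(T_deep − T_surf) + β(S_deep − S_surf′) = 0.
S_surf′ = S_deep − (α/β)·ΔT = 38.26 − (2.6 × 10⁻⁴/7.3 × 10⁻⁴)·(+3.3) = 37.0847 psu.
Increase required: 37.0847 − 36.97 = 0.1147 psu.

0.11 psu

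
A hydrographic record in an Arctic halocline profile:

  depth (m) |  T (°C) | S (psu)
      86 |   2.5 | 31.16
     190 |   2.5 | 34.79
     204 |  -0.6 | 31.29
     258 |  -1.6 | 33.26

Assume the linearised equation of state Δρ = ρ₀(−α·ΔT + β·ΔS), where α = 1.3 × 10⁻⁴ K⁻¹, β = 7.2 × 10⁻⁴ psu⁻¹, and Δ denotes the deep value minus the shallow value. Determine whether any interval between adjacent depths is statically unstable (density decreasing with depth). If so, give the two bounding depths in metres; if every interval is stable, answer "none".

190–204 m

Evaluate Δρ/ρ₀ = −αΔT + βΔS across each adjacent pair:
  86–190 m: −αΔT+βΔS = −(1.3 × 10⁻⁴)(+0.0)+(7.2 × 10⁻⁴)(+3.63) = 2.6 × 10⁻³ → stable
  190–204 m: −αΔT+βΔS = −(1.3 × 10⁻⁴)(-3.1)+(7.2 × 10⁻⁴)(-3.50) = -2.1 × 10⁻³ → UNSTABLE
  204–258 m: −αΔT+βΔS = −(1.3 × 10⁻⁴)(-1.0)+(7.2 × 10⁻⁴)(+1.97) = 1.5 × 10⁻³ → stable
The 190–204 m interval has Δρ < 0: lighter water underlies denser water.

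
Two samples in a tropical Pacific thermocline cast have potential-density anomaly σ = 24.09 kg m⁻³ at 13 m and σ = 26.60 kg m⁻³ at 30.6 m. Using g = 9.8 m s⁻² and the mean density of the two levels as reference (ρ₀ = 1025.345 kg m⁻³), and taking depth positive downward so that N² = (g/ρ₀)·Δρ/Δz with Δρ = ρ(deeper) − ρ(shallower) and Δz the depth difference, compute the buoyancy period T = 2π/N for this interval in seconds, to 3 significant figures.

170 s

Δρ = 1026.60 − 1024.09 = 2.51 kg m⁻³ over Δz = 30.6 − 13 = 17.6 m.
N² = (9.8/1025.345) × (2.51/17.6) = 1.3631 × 10⁻³ s⁻².
N = √(1.3631 × 10⁻³) = 0.036920 rad s⁻¹, so T = 2π/N = 170.18 s ≈ 170 s.
A positive N² confirms static stability across the interval.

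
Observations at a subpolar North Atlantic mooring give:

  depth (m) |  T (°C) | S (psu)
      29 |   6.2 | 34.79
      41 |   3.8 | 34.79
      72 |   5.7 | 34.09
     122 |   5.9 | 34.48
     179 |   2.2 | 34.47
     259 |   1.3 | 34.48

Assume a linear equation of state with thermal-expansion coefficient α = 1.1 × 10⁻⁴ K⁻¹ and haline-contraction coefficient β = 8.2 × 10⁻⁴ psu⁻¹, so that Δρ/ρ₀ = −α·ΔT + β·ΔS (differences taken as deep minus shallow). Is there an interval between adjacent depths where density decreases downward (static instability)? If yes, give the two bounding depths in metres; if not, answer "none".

Evaluate Δρ/ρ₀ = −αΔT + βΔS across each adjacent pair:
  29–41 m: −αΔT+βΔS = −(1.1 × 10⁻⁴)(-2.4)+(8.2 × 10⁻⁴)(+0.00) = 2.6 × 10⁻⁴ → stable
  41–72 m: −αΔT+βΔS = −(1.1 × 10⁻⁴)(+1.9)+(8.2 × 10⁻⁴)(-0.70) = -7.8 × 10⁻⁴ → UNSTABLE
  72–122 m: −αΔT+βΔS = −(1.1 × 10⁻⁴)(+0.2)+(8.2 × 10⁻⁴)(+0.39) = 3.0 × 10⁻⁴ → stable
  122–179 m: −αΔT+βΔS = −(1.1 × 10⁻⁴)(-3.7)+(8.2 × 10⁻⁴)(-0.01) = 4.0 × 10⁻⁴ → stable
  179–259 m: −αΔT+βΔS = −(1.1 × 10⁻⁴)(-0.9)+(8.2 × 10⁻⁴)(+0.01) = 1.1 × 10⁻⁴ → stable
The 41–72 m interval has Δρ < 0: lighter water underlies denser water.

41–72 m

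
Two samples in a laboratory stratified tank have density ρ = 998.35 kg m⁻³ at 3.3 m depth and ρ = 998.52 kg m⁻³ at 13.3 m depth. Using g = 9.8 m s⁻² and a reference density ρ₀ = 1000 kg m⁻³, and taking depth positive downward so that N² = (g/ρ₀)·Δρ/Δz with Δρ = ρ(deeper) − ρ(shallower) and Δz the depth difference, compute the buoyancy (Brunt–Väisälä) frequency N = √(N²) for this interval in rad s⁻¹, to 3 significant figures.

Δρ = 998.52 − 998.35 = 0.17 kg m⁻³ over Δz = 13.3 − 3.3 = 10 m.
N² = (9.8/1000) × (0.17/10) = 1.6660 × 10⁻⁴ s⁻².
N = √(1.6660 × 10⁻⁴) = 0.012907 rad s⁻¹ ≈ 0.0129 rad s⁻¹.
N² > 0, so the interval is statically stable.

0.0129 rad s⁻¹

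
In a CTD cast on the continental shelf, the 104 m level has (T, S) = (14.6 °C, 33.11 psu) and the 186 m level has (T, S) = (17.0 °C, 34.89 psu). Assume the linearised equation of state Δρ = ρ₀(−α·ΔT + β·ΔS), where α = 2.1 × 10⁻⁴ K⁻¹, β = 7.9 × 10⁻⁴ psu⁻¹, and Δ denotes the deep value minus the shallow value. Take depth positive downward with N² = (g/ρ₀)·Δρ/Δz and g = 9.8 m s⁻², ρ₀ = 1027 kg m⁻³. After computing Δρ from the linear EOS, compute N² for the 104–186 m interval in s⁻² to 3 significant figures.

ΔT = +2.4 K, ΔS = +1.78 psu (deep − shallow).
Δρ/ρ₀ = −αΔT + βΔS = -5.04 × 10⁻⁴ + 1.4062 × 10⁻³ = 9.022 × 10⁻⁴, so Δρ ≈ 0.9266 kg m⁻³.
N² = (g/ρ₀)·Δρ/Δz = g·(Δρ/ρ₀)/Δz = 9.8 × 9.022 × 10⁻⁴ / 82 = 1.0782 × 10⁻⁴ s⁻² ≈ 1.08 × 10⁻⁴ s⁻².

1.08 × 10⁻⁴ s⁻²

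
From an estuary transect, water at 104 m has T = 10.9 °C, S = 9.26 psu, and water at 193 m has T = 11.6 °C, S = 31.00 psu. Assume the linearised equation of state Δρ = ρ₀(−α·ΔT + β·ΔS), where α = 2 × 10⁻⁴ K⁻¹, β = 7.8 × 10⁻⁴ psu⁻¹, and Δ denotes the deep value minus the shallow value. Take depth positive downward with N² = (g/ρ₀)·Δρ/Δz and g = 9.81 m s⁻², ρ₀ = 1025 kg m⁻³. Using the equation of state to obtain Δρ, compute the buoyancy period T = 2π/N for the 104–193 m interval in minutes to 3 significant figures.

ΔT = +0.7 K, ΔS = +21.74 psu (deep − shallow).
Δρ/ρ₀ = −αΔT + βΔS = -1.40 × 10⁻⁴ + 0.0169572 = 0.0168172, so Δρ ≈ 17.24 kg m⁻³.
N² = (g/ρ₀)·Δρ/Δz = g·(Δρ/ρ₀)/Δz = 9.81 × 0.0168172 / 89 = 1.8537 × 10⁻³ s⁻².
N = √(1.8537 × 10⁻³) = 0.043055 rad s⁻¹ → T = 2π/N = 145.93 s = 2.4322 min ≈ 2.43 min.

2.43 min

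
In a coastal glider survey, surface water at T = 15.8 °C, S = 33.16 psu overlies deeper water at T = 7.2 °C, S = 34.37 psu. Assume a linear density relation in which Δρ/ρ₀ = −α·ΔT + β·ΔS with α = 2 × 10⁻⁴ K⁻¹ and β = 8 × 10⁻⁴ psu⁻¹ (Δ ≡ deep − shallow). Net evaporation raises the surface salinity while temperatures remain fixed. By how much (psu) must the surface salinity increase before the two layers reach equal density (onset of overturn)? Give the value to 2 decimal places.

Neutral buoyancy requires −α(T_deep − T_surf) + β(S_deep − S_surf′) = 0.
S_surf′ = S_deep − (α/β)·ΔT = 34.37 − (2 × 10⁻⁴/8 × 10⁻⁴)·(-8.6) = 36.5200 psu.
Increase required: 36.5200 − 33.16 = 3.3600 psu.

3.36 psu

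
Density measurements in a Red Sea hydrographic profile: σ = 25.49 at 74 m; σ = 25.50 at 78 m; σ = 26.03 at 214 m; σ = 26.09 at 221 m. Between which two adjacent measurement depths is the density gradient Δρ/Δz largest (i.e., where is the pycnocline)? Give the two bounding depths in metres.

Compute the density gradient over each adjacent pair:
  74–78 m: Δρ/Δz = 0.01/4 = 2.5 × 10⁻³ kg m⁻⁴
  78–214 m: Δρ/Δz = 0.53/136 = 3.9 × 10⁻³ kg m⁻⁴
  214–221 m: Δρ/Δz = 0.06/7 = 8.6 × 10⁻³ kg m⁻⁴
The largest gradient is in the 214–221 m interval — the pycnocline.

214–221 m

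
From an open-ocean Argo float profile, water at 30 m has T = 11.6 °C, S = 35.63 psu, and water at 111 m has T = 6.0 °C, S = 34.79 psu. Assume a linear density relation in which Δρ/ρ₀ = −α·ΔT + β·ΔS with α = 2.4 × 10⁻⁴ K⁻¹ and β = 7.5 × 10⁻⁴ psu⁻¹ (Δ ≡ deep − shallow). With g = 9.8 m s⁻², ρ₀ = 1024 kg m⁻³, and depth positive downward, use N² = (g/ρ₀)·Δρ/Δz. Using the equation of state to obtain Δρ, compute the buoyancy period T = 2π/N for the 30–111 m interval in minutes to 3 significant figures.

ΔT = -5.6 K, ΔS = -0.84 psu (deep − shallow).
Δρ/ρ₀ = −αΔT + βΔS = 1.344 × 10⁻³ − 6.30 × 10⁻⁴ = 7.14 × 10⁻⁴, so Δρ ≈ 0.7311 kg m⁻³.
N² = (g/ρ₀)·Δρ/Δz = g·(Δρ/ρ₀)/Δz = 9.8 × 7.14 × 10⁻⁴ / 81 = 8.6385 × 10⁻⁵ s⁻².
N = √(8.6385 × 10⁻⁵) = 9.2944 × 10⁻³ rad s⁻¹ → T = 2π/N = 676.02 s = 11.267 min ≈ 11.3 min.

11.3 min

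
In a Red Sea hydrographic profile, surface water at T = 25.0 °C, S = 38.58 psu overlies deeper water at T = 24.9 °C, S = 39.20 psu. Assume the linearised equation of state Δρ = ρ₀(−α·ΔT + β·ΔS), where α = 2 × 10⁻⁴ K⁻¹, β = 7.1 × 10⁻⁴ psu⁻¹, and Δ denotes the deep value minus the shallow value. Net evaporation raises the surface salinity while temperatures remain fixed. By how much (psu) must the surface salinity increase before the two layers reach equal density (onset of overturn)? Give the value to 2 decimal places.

0.65 psu

Neutral buoyancy requires −α(T_deep − T_surf) + β(S_deep − S_surf′) = 0.
S_surf′ = S_deep − (α/β)·ΔT = 39.20 − (2 × 10⁻⁴/7.1 × 10⁻⁴)·(-0.1) = 39.2282 psu.
Increase required: 39.2282 − 38.58 = 0.6482 psu.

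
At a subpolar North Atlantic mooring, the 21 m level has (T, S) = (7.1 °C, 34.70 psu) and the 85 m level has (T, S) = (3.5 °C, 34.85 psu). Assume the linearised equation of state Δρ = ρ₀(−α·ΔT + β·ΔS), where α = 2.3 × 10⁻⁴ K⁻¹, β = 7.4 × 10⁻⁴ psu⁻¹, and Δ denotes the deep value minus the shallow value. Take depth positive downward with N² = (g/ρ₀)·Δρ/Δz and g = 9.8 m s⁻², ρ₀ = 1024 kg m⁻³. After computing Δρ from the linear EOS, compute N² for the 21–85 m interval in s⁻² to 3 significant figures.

ΔT = -3.6 K, ΔS = +0.15 psu (deep − shallow).
Δρ/ρ₀ = −αΔT + βΔS = 8.28 × 10⁻⁴ + 1.11 × 10⁻⁴ = 9.39 × 10⁻⁴, so Δρ ≈ 0.9615 kg m⁻³.
N² = (g/ρ₀)·Δρ/Δz = g·(Δρ/ρ₀)/Δz = 9.8 × 9.39 × 10⁻⁴ / 64 = 1.4378 × 10⁻⁴ s⁻² ≈ 1.44 × 10⁻⁴ s⁻².

1.44 × 10⁻⁴ s⁻²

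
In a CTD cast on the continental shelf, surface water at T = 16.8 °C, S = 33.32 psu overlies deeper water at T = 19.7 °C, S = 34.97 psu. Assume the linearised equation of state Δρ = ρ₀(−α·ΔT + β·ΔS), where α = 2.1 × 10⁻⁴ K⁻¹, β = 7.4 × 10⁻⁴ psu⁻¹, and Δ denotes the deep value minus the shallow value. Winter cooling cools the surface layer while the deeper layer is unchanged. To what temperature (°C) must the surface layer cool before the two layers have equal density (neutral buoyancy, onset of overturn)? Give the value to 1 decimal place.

Neutral buoyancy requires Δρ = 0, i.e. −α(T_deep − T_surf′) + β(S_deep − S_surf) = 0.
T_surf′ = T_deep − (β/α)·ΔS = 19.7 − (7.4 × 10⁻⁴/2.1 × 10⁻⁴)·(+1.65) = 13.886 °C.
Cooling required: 16.8 − (13.886) = 2.914 °C.

13.9 °C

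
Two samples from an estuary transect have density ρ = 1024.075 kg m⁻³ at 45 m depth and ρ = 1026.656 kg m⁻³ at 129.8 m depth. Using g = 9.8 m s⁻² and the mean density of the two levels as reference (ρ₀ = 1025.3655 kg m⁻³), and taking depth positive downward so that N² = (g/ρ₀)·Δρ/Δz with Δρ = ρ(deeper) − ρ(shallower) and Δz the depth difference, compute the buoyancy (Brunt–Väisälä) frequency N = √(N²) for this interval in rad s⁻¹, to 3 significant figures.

Δρ = 1026.656 − 1024.075 = 2.581 kg m⁻³ over Δz = 129.8 − 45 = 84.8 m.
N² = (9.8/1025.3655) × (2.581/84.8) = 2.9090 × 10⁻⁴ s⁻².
N = √(2.9090 × 10⁻⁴) = 0.017056 rad s⁻¹ ≈ 0.0171 rad s⁻¹.

0.0171 rad s⁻¹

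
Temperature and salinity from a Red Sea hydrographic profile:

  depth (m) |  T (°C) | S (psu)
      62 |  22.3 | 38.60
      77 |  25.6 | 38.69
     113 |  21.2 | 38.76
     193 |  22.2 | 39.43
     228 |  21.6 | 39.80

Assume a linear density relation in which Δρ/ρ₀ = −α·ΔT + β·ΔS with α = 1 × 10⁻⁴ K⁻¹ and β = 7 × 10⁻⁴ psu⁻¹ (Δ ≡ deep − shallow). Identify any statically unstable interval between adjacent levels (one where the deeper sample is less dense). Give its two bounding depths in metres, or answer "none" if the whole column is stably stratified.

Evaluate Δρ/ρ₀ = −αΔT + βΔS across each adjacent pair:
  62–77 m: −αΔT+βΔS = −(1 × 10⁻⁴)(+3.3)+(7 × 10⁻⁴)(+0.09) = -2.7 × 10⁻⁴ → UNSTABLE
  77–113 m: −αΔT+βΔS = −(1 × 10⁻⁴)(-4.4)+(7 × 10⁻⁴)(+0.07) = 4.9 × 10⁻⁴ → stable
  113–193 m: −αΔT+βΔS = −(1 × 10⁻⁴)(+1.0)+(7 × 10⁻⁴)(+0.67) = 3.7 × 10⁻⁴ → stable
  193–228 m: −αΔT+βΔS = −(1 × 10⁻⁴)(-0.6)+(7 × 10⁻⁴)(+0.37) = 3.2 × 10⁻⁴ → stable
The 62–77 m interval has Δρ < 0: lighter water underlies denser water.

62–77 m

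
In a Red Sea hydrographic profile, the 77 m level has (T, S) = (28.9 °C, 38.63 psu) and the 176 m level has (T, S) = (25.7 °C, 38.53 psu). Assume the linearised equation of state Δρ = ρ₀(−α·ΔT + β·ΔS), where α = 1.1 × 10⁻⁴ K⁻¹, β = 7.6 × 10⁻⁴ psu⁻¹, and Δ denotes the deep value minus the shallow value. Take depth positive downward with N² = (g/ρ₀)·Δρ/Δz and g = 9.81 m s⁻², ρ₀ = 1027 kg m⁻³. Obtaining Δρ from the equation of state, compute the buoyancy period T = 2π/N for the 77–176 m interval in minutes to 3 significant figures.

20.0 min

ΔT = -3.2 K, ΔS = -0.10 psu (deep − shallow).
Δρ/ρ₀ = −αΔT + βΔS = 3.52 × 10⁻⁴ − 7.60 × 10⁻⁵ = 2.76 × 10⁻⁴, so Δρ ≈ 0.2835 kg m⁻³.
N² = (g/ρ₀)·Δρ/Δz = g·(Δρ/ρ₀)/Δz = 9.81 × 2.76 × 10⁻⁴ / 99 = 2.7349 × 10⁻⁵ s⁻².
N = √(2.7349 × 10⁻⁵) = 5.2296 × 10⁻³ rad s⁻¹ → T = 2π/N = 1.2015 × 10³ s = 20.025 min ≈ 20.0 min.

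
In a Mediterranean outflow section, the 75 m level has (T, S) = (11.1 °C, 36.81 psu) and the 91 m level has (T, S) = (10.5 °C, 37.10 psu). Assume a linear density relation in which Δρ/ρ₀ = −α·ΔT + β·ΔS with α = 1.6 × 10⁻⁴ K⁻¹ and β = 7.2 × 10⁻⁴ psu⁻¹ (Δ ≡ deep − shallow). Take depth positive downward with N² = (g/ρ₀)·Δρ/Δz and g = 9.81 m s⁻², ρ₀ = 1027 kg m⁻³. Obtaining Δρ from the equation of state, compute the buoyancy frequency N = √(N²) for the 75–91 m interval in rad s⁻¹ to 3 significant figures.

0.0137 rad s⁻¹

ΔT = -0.6 K, ΔS = +0.29 psu (deep − shallow).
Δρ/ρ₀ = −αΔT + βΔS = 9.60 × 10⁻⁵ + 2.088 × 10⁻⁴ = 3.048 × 10⁻⁴, so Δρ ≈ 0.3130 kg m⁻³.
N² = (g/ρ₀)·Δρ/Δz = g·(Δρ/ρ₀)/Δz = 9.81 × 3.048 × 10⁻⁴ / 16 = 1.8688 × 10⁻⁴ s⁻².
N = √(1.8688 × 10⁻⁴) = 0.013670 rad s⁻¹ ≈ 0.0137 rad s⁻¹.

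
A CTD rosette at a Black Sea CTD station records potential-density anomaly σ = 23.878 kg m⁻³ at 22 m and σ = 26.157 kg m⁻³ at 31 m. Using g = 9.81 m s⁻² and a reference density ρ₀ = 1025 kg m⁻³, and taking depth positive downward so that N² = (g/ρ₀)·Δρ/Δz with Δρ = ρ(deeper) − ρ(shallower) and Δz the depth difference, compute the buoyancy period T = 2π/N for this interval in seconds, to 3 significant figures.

Δρ = 1026.157 − 1023.878 = 2.279 kg m⁻³ over Δz = 31 − 22 = 9 m.
N² = (9.81/1025) × (2.279/9) = 2.4235 × 10⁻³ s⁻².
N = √(2.4235 × 10⁻³) = 0.049229 rad s⁻¹, so T = 2π/N = 127.63 s ≈ 128 s.

128 s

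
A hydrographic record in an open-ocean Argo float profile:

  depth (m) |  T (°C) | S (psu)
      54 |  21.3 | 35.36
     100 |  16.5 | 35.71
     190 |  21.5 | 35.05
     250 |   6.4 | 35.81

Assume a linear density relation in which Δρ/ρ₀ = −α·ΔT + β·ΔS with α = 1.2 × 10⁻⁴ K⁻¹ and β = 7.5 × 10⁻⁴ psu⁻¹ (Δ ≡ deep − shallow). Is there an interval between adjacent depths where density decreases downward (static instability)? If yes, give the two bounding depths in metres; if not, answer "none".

100–190 m

Evaluate Δρ/ρ₀ = −αΔT + βΔS across each adjacent pair:
  54–100 m: −αΔT+βΔS = −(1.2 × 10⁻⁴)(-4.8)+(7.5 × 10⁻⁴)(+0.35) = 8.4 × 10⁻⁴ → stable
  100–190 m: −αΔT+βΔS = −(1.2 × 10⁻⁴)(+5.0)+(7.5 × 10⁻⁴)(-0.66) = -1.1 × 10⁻³ → UNSTABLE
  190–250 m: −αΔT+βΔS = −(1.2 × 10⁻⁴)(-15.1)+(7.5 × 10⁻⁴)(+0.76) = 2.4 × 10⁻³ → stable
The 100–190 m interval has Δρ < 0: lighter water underlies denser water.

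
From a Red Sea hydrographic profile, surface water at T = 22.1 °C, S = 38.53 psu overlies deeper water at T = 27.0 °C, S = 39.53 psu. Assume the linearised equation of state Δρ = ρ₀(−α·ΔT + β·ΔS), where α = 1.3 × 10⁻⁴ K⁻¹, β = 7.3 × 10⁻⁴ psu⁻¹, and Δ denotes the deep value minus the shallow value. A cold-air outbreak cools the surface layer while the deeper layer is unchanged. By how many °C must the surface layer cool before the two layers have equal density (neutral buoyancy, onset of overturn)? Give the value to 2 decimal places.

0.72 °C

Neutral buoyancy requires Δρ = 0, i.e. −α(T_deep − T_surf′) + β(S_deep − S_surf) = 0.
T_surf′ = T_deep − (β/α)·ΔS = 27.0 − (7.3 × 10⁻⁴/1.3 × 10⁻⁴)·(+1.00) = 21.3846 °C.
Cooling required: 22.1 − (21.3846) = 0.7154 °C.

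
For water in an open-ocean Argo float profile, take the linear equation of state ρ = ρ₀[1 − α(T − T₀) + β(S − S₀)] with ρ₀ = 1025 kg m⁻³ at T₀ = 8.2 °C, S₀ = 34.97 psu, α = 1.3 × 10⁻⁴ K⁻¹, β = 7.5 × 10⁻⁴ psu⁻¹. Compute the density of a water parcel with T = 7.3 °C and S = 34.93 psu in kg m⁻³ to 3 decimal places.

T − T₀ = -0.9 K, S − S₀ = -0.04 psu.
Bracket = 1 − α·(-0.9) + β·(-0.04) = 1 + (8.70 × 10⁻⁵) = 1.0000870.
ρ = 1025 × 1.0000870 = 1025.089 kg m⁻³.

1025.089 kg m⁻³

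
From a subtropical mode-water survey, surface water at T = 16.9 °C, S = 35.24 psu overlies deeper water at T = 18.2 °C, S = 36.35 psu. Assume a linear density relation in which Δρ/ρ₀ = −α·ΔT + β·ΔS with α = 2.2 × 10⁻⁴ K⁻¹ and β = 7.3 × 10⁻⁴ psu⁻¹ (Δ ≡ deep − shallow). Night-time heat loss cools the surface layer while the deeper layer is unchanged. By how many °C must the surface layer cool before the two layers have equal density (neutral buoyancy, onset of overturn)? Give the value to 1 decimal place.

2.4 °C

Neutral buoyancy requires Δρ = 0, i.e. −α(T_deep − T_surf′) + β(S_deep − S_surf) = 0.
T_surf′ = T_deep − (β/α)·ΔS = 18.2 − (7.3 × 10⁻⁴/2.2 × 10⁻⁴)·(+1.11) = 14.517 °C.
Cooling required: 16.9 − (14.517) = 2.383 °C.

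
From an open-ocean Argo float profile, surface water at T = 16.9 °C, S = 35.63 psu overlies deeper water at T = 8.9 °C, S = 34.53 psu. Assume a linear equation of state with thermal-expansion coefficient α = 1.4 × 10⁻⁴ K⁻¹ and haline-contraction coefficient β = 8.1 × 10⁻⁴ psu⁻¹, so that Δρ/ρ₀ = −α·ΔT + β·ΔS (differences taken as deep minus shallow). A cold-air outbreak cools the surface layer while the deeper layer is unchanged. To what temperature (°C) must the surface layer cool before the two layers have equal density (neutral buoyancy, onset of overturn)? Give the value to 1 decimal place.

15.3 °C

Neutral buoyancy requires Δρ = 0, i.e. −α(T_deep − T_surf′) + β(S_deep − S_surf) = 0.
T_surf′ = T_deep − (β/α)·ΔS = 8.9 − (8.1 × 10⁻⁴/1.4 × 10⁻⁴)·(-1.10) = 15.264 °C.
Cooling required: 16.9 − (15.264) = 1.636 °C.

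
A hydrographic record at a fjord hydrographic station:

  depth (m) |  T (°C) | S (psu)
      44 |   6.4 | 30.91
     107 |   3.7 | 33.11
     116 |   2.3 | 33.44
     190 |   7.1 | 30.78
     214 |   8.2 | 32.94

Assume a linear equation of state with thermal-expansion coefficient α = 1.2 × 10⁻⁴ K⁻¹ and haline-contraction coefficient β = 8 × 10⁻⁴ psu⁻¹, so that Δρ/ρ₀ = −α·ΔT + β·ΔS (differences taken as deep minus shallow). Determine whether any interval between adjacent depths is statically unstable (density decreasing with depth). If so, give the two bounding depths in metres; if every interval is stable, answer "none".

116–190 m

Evaluate Δρ/ρ₀ = −αΔT + βΔS across each adjacent pair:
  44–107 m: −αΔT+βΔS = −(1.2 × 10⁻⁴)(-2.7)+(8 × 10⁻⁴)(+2.20) = 2.1 × 10⁻³ → stable
  107–116 m: −αΔT+βΔS = −(1.2 × 10⁻⁴)(-1.4)+(8 × 10⁻⁴)(+0.33) = 4.3 × 10⁻⁴ → stable
  116–190 m: −αΔT+βΔS = −(1.2 × 10⁻⁴)(+4.8)+(8 × 10⁻⁴)(-2.66) = -2.7 × 10⁻³ → UNSTABLE
  190–214 m: −αΔT+βΔS = −(1.2 × 10⁻⁴)(+1.1)+(8 × 10⁻⁴)(+2.16) = 1.6 × 10⁻³ → stable
The 116–190 m interval has Δρ < 0: lighter water underlies denser water.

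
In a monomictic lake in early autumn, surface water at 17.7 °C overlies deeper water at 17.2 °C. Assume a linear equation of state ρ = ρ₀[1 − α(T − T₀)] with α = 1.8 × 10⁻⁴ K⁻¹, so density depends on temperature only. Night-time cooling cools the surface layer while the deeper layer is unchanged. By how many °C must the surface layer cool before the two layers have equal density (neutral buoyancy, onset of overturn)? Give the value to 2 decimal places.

0.50 °C

With temperature the only control, equal density requires T_surf′ = T_deep.
T_surf′ = 17.2 °C.
Cooling required: 17.7 − 17.2 = 0.50 °C.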